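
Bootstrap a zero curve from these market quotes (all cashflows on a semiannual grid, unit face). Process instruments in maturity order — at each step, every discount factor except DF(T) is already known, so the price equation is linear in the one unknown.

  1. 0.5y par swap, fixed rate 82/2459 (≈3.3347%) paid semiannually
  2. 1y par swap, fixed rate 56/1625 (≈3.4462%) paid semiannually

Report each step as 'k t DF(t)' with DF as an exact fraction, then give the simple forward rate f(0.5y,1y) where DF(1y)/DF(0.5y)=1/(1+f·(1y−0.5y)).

step 1 [0.5y] swap r/2=41/2459: DF=(1 − 41/2459·(0))/(1+41/2459) = 2459/2500 ≈ 0.983600
step 2 [1y] swap r/2=28/1625: DF=(1 − 28/1625·(0.983600))/(1+28/1625) = 604/625 ≈ 0.966400

1 1/2 2459/2500
2 1 604/625
f(0.5y,1y) = ((2459/2500)/(604/625) − 1)/(1/2) = 43/1208 ≈ 3.5596%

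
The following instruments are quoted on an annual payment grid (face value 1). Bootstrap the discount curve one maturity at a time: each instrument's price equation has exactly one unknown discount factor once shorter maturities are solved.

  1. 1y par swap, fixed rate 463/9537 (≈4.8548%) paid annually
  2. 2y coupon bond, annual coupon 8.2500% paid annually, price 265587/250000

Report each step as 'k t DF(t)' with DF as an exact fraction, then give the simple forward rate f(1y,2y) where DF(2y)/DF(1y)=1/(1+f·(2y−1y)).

step 1 [1y] swap r/1=463/9537: DF=(1 − 463/9537·(0))/(1+463/9537) = 9537/10000 ≈ 0.953700
step 2 [2y] bond c/1=33/400: DF=(265587/250000 − 33/400·(0.953700))/(1+33/400) = 9087/10000 ≈ 0.908700

1 1 9537/10000
2 2 9087/10000
f(1y,2y) = ((9537/10000)/(9087/10000) − 1)/(1) = 150/3029 ≈ 4.9521%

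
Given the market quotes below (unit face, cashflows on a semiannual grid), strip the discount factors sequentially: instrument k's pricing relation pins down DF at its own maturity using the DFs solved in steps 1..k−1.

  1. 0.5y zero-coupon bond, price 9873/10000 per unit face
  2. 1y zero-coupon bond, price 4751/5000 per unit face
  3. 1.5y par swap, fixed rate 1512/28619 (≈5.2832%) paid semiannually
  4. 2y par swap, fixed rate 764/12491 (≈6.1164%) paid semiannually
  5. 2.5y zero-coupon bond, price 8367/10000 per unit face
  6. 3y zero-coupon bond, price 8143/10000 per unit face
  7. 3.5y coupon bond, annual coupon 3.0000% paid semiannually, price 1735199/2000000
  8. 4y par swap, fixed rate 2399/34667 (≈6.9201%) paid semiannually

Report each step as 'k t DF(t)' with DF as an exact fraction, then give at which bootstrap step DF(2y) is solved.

step 1 [0.5y] zero: DF = P = 9873/10000 ≈ 0.987300
step 2 [1y] zero: DF = P = 4751/5000 ≈ 0.950200
step 3 [1.5y] swap r/2=756/28619: DF=(1 − 756/28619·(0.987300+0.950200))/(1+756/28619) = 2311/2500 ≈ 0.924400
step 4 [2y] swap r/2=382/12491: DF=(1 − 382/12491·(0.987300+0.950200+0.924400))/(1+382/12491) = 4427/5000 ≈ 0.885400
step 5 [2.5y] zero: DF = P = 8367/10000 ≈ 0.836700
step 6 [3y] zero: DF = P = 8143/10000 ≈ 0.814300
step 7 [3.5y] bond c/2=3/200: DF=(1735199/2000000 − 3/200·(0.987300+0.950200+0.924400+0.885400+0.836700+0.814300))/(1+3/200) = 31/40 ≈ 0.775000
step 8 [4y] swap r/2=2399/69334: DF=(1 − 2399/69334·(0.987300+0.950200+0.924400+0.885400+0.836700+0.814300+0.775000))/(1+2399/69334) = 7601/10000 ≈ 0.760100

1 1/2 9873/10000
2 1 4751/5000
3 3/2 2311/2500
4 2 4427/5000
5 5/2 8367/10000
6 3 8143/10000
7 7/2 31/40
8 4 7601/10000
DF(2y) is solved at step 4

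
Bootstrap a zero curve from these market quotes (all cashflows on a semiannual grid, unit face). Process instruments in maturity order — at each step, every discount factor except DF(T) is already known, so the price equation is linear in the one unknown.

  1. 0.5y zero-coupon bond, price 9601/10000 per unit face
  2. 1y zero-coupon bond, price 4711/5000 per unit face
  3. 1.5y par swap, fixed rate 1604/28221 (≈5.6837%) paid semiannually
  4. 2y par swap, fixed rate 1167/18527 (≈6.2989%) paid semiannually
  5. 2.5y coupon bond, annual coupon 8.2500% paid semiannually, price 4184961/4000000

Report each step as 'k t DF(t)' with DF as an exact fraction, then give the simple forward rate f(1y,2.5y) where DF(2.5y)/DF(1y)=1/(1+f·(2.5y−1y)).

step 1 [0.5y] zero: DF = P = 9601/10000 ≈ 0.960100
step 2 [1y] zero: DF = P = 4711/5000 ≈ 0.942200
step 3 [1.5y] swap r/2=802/28221: DF=(1 − 802/28221·(0.960100+0.942200))/(1+802/28221) = 4599/5000 ≈ 0.919800
step 4 [2y] swap r/2=1167/37054: DF=(1 − 1167/37054·(0.960100+0.942200+0.919800))/(1+1167/37054) = 8833/10000 ≈ 0.883300
step 5 [2.5y] bond c/2=33/800: DF=(4184961/4000000 − 33/800·(0.960100+0.942200+0.919800+0.883300))/(1+33/800) = 429/500 ≈ 0.858000

1 1/2 9601/10000
2 1 4711/5000
3 3/2 4599/5000
4 2 8833/10000
5 5/2 429/500
f(1y,2.5y) = ((4711/5000)/(429/500) − 1)/(3/2) = 421/6435 ≈ 6.5423%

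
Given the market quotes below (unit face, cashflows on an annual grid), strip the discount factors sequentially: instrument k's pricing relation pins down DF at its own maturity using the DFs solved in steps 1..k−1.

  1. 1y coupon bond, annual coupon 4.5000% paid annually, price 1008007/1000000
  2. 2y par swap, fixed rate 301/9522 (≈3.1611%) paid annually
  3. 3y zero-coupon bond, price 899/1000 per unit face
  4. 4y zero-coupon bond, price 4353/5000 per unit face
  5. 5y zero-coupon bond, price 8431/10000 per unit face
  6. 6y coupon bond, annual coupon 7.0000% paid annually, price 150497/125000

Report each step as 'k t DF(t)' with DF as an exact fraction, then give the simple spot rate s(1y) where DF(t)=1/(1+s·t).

1 1 4823/5000
2 2 4699/5000
3 3 899/1000
4 4 4353/5000
5 5 8431/10000
6 6 8297/10000
s(1y) = (1/(4823/5000) − 1)/(1) = 177/4823 ≈ 3.6699%

step 1 [1y] bond c/1=9/200: DF=(1008007/1000000 − 9/200·(0))/(1+9/200) = 4823/5000 ≈ 0.964600
step 2 [2y] swap r/1=301/9522: DF=(1 − 301/9522·(0.964600))/(1+301/9522) = 4699/5000 ≈ 0.939800
step 3 [3y] zero: DF = P = 899/1000 ≈ 0.899000
step 4 [4y] zero: DF = P = 4353/5000 ≈ 0.870600
step 5 [5y] zero: DF = P = 8431/10000 ≈ 0.843100
step 6 [6y] bond c/1=7/100: DF=(150497/125000 − 7/100·(0.964600+0.939800+0.899000+0.870600+0.843100))/(1+7/100) = 8297/10000 ≈ 0.829700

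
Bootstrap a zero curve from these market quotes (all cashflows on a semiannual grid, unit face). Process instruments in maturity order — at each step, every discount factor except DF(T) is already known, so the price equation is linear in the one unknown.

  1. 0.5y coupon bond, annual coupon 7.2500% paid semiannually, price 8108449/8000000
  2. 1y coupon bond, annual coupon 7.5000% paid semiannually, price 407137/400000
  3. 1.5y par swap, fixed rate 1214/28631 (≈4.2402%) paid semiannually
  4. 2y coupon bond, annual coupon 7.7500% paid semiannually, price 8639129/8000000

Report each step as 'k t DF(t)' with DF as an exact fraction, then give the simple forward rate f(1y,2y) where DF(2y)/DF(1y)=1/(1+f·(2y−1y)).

1 1/2 9781/10000
2 1 9457/10000
3 3/2 9393/10000
4 2 583/625
f(1y,2y) = ((9457/10000)/(583/625) − 1)/(1) = 129/9328 ≈ 1.3829%

step 1 [0.5y] bond c/2=29/800: DF=(8108449/8000000 − 29/800·(0))/(1+29/800) = 9781/10000 ≈ 0.978100
step 2 [1y] bond c/2=3/80: DF=(407137/400000 − 3/80·(0.978100))/(1+3/80) = 9457/10000 ≈ 0.945700
step 3 [1.5y] swap r/2=607/28631: DF=(1 − 607/28631·(0.978100+0.945700))/(1+607/28631) = 9393/10000 ≈ 0.939300
step 4 [2y] bond c/2=31/800: DF=(8639129/8000000 − 31/800·(0.978100+0.945700+0.939300))/(1+31/800) = 583/625 ≈ 0.932800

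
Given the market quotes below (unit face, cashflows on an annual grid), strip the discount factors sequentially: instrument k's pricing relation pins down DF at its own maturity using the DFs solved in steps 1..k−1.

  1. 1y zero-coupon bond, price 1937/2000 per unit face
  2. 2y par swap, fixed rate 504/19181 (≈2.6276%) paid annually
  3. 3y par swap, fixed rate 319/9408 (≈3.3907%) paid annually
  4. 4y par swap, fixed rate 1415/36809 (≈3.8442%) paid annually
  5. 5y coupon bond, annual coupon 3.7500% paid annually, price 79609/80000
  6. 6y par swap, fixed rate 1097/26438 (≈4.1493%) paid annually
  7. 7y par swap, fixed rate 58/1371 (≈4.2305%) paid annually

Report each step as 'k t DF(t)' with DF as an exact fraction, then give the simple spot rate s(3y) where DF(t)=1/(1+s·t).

1 1 1937/2000
2 2 1187/1250
3 3 9043/10000
4 4 1717/2000
5 5 8261/10000
6 6 3903/5000
7 7 931/1250
s(3y) = (1/(9043/10000) − 1)/(3) = 319/9043 ≈ 3.5276%

step 1 [1y] zero: DF = P = 1937/2000 ≈ 0.968500
step 2 [2y] swap r/1=504/19181: DF=(1 − 504/19181·(0.968500))/(1+504/19181) = 1187/1250 ≈ 0.949600
step 3 [3y] swap r/1=319/9408: DF=(1 − 319/9408·(0.968500+0.949600))/(1+319/9408) = 9043/10000 ≈ 0.904300
step 4 [4y] swap r/1=1415/36809: DF=(1 − 1415/36809·(0.968500+0.949600+0.904300))/(1+1415/36809) = 1717/2000 ≈ 0.858500
step 5 [5y] bond c/1=3/80: DF=(79609/80000 − 3/80·(0.968500+0.949600+0.904300+0.858500))/(1+3/80) = 8261/10000 ≈ 0.826100
step 6 [6y] swap r/1=1097/26438: DF=(1 − 1097/26438·(0.968500+0.949600+0.904300+0.858500+0.826100))/(1+1097/26438) = 3903/5000 ≈ 0.780600
step 7 [7y] swap r/1=58/1371: DF=(1 − 58/1371·(0.968500+0.949600+0.904300+0.858500+0.826100+0.780600))/(1+58/1371) = 931/1250 ≈ 0.744800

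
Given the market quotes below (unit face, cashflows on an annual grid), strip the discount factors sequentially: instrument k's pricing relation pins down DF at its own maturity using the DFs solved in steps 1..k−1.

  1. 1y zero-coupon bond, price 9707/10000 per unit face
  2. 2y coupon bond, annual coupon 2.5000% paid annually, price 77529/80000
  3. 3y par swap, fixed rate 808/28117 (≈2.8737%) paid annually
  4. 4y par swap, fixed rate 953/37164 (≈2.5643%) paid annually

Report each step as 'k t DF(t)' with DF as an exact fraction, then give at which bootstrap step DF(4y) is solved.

1 1 9707/10000
2 2 4609/5000
3 3 1149/1250
4 4 9047/10000
DF(4y) is solved at step 4

step 1 [1y] zero: DF = P = 9707/10000 ≈ 0.970700
step 2 [2y] bond c/1=1/40: DF=(77529/80000 − 1/40·(0.970700))/(1+1/40) = 4609/5000 ≈ 0.921800
step 3 [3y] swap r/1=808/28117: DF=(1 − 808/28117·(0.970700+0.921800))/(1+808/28117) = 1149/1250 ≈ 0.919200
step 4 [4y] swap r/1=953/37164: DF=(1 − 953/37164·(0.970700+0.921800+0.919200))/(1+953/37164) = 9047/10000 ≈ 0.904700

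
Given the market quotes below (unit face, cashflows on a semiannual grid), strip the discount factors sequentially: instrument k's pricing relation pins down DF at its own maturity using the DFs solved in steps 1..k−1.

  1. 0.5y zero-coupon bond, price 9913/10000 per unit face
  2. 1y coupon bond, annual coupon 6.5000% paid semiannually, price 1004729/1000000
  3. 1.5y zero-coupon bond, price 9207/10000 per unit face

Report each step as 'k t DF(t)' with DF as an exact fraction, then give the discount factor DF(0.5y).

1 1/2 9913/10000
2 1 9419/10000
3 3/2 9207/10000
DF(0.5y) = 9913/10000 ≈ 0.991300

step 1 [0.5y] zero: DF = P = 9913/10000 ≈ 0.991300
step 2 [1y] bond c/2=13/400: DF=(1004729/1000000 − 13/400·(0.991300))/(1+13/400) = 9419/10000 ≈ 0.941900
step 3 [1.5y] zero: DF = P = 9207/10000 ≈ 0.920700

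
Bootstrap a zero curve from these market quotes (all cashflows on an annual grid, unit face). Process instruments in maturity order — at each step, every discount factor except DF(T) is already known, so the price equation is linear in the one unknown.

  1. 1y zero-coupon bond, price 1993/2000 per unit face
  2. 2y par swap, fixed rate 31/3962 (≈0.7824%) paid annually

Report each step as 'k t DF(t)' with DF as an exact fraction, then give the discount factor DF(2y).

step 1 [1y] zero: DF = P = 1993/2000 ≈ 0.996500
step 2 [2y] swap r/1=31/3962: DF=(1 − 31/3962·(0.996500))/(1+31/3962) = 1969/2000 ≈ 0.984500

1 1 1993/2000
2 2 1969/2000
DF(2y) = 1969/2000 ≈ 0.984500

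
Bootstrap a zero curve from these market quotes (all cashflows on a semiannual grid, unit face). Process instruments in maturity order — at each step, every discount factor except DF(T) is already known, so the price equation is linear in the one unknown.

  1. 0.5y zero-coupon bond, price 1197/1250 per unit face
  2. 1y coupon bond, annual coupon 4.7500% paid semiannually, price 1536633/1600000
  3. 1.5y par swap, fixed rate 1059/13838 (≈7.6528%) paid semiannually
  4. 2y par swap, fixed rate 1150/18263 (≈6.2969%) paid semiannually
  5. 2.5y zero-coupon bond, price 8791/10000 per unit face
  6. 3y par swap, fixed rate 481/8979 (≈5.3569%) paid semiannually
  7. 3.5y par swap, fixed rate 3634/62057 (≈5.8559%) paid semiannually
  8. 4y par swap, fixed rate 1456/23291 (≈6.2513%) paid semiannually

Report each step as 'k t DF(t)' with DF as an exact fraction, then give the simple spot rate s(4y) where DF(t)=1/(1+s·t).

1 1/2 1197/1250
2 1 9159/10000
3 3/2 8941/10000
4 2 177/200
5 5/2 8791/10000
6 3 8557/10000
7 7/2 8183/10000
8 4 977/1250
s(4y) = (1/(977/1250) − 1)/(4) = 273/3908 ≈ 6.9857%

step 1 [0.5y] zero: DF = P = 1197/1250 ≈ 0.957600
step 2 [1y] bond c/2=19/800: DF=(1536633/1600000 − 19/800·(0.957600))/(1+19/800) = 9159/10000 ≈ 0.915900
step 3 [1.5y] swap r/2=1059/27676: DF=(1 − 1059/27676·(0.957600+0.915900))/(1+1059/27676) = 8941/10000 ≈ 0.894100
step 4 [2y] swap r/2=575/18263: DF=(1 − 575/18263·(0.957600+0.915900+0.894100))/(1+575/18263) = 177/200 ≈ 0.885000
step 5 [2.5y] zero: DF = P = 8791/10000 ≈ 0.879100
step 6 [3y] swap r/2=481/17958: DF=(1 − 481/17958·(0.957600+0.915900+0.894100+0.885000+0.879100))/(1+481/17958) = 8557/10000 ≈ 0.855700
step 7 [3.5y] swap r/2=1817/62057: DF=(1 − 1817/62057·(0.957600+0.915900+0.894100+0.885000+0.879100+0.855700))/(1+1817/62057) = 8183/10000 ≈ 0.818300
step 8 [4y] swap r/2=728/23291: DF=(1 − 728/23291·(0.957600+0.915900+0.894100+0.885000+0.879100+0.855700+0.818300))/(1+728/23291) = 977/1250 ≈ 0.781600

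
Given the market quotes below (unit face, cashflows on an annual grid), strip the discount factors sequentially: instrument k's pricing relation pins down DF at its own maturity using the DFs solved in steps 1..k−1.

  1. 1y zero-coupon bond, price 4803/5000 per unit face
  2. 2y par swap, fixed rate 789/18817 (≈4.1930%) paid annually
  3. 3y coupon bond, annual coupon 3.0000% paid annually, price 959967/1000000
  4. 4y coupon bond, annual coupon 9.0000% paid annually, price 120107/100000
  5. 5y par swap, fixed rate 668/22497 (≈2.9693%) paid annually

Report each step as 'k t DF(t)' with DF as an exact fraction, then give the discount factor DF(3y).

step 1 [1y] zero: DF = P = 4803/5000 ≈ 0.960600
step 2 [2y] swap r/1=789/18817: DF=(1 − 789/18817·(0.960600))/(1+789/18817) = 9211/10000 ≈ 0.921100
step 3 [3y] bond c/1=3/100: DF=(959967/1000000 − 3/100·(0.960600+0.921100))/(1+3/100) = 2193/2500 ≈ 0.877200
step 4 [4y] bond c/1=9/100: DF=(120107/100000 − 9/100·(0.960600+0.921100+0.877200))/(1+9/100) = 8741/10000 ≈ 0.874100
step 5 [5y] swap r/1=668/22497: DF=(1 − 668/22497·(0.960600+0.921100+0.877200+0.874100))/(1+668/22497) = 1083/1250 ≈ 0.866400

1 1 4803/5000
2 2 9211/10000
3 3 2193/2500
4 4 8741/10000
5 5 1083/1250
DF(3y) = 2193/2500 ≈ 0.877200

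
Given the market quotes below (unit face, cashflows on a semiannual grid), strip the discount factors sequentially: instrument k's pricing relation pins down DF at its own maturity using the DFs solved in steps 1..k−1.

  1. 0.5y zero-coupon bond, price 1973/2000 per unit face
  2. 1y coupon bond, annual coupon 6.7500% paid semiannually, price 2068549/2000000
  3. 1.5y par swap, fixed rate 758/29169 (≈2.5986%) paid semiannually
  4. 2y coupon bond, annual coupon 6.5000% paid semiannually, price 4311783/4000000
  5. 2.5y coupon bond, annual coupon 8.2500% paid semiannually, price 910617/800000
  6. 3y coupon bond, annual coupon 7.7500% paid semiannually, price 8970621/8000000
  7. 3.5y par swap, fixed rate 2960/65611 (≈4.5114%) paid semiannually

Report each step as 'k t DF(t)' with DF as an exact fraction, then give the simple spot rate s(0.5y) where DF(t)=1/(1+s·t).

1 1/2 1973/2000
2 1 9683/10000
3 3/2 9621/10000
4 2 4761/5000
5 5/2 9399/10000
6 3 9001/10000
7 7/2 213/250
s(0.5y) = (1/(1973/2000) − 1)/(1/2) = 54/1973 ≈ 2.7369%

step 1 [0.5y] zero: DF = P = 1973/2000 ≈ 0.986500
step 2 [1y] bond c/2=27/800: DF=(2068549/2000000 − 27/800·(0.986500))/(1+27/800) = 9683/10000 ≈ 0.968300
step 3 [1.5y] swap r/2=379/29169: DF=(1 − 379/29169·(0.986500+0.968300))/(1+379/29169) = 9621/10000 ≈ 0.962100
step 4 [2y] bond c/2=13/400: DF=(4311783/4000000 − 13/400·(0.986500+0.968300+0.962100))/(1+13/400) = 4761/5000 ≈ 0.952200
step 5 [2.5y] bond c/2=33/800: DF=(910617/800000 − 33/800·(0.986500+0.968300+0.962100+0.952200))/(1+33/800) = 9399/10000 ≈ 0.939900
step 6 [3y] bond c/2=31/800: DF=(8970621/8000000 − 31/800·(0.986500+0.968300+0.962100+0.952200+0.939900))/(1+31/800) = 9001/10000 ≈ 0.900100
step 7 [3.5y] swap r/2=1480/65611: DF=(1 − 1480/65611·(0.986500+0.968300+0.962100+0.952200+0.939900+0.900100))/(1+1480/65611) = 213/250 ≈ 0.852000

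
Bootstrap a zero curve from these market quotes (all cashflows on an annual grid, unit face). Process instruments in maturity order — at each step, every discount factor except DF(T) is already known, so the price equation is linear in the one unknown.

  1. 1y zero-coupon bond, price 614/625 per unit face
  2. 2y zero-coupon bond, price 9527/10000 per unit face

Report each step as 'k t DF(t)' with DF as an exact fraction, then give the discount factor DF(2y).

step 1 [1y] zero: DF = P = 614/625 ≈ 0.982400
step 2 [2y] zero: DF = P = 9527/10000 ≈ 0.952700

1 1 614/625
2 2 9527/10000
DF(2y) = 9527/10000 ≈ 0.952700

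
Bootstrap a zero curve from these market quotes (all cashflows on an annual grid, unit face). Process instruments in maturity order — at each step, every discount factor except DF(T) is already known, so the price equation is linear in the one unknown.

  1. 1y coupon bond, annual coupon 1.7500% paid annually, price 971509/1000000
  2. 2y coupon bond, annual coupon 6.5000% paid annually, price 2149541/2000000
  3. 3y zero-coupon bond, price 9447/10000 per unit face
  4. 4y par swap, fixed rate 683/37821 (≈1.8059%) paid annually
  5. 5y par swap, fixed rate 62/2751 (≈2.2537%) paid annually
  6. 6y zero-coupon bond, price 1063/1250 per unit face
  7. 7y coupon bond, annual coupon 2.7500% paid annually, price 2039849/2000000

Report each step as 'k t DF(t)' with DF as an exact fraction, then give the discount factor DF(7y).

step 1 [1y] bond c/1=7/400: DF=(971509/1000000 − 7/400·(0))/(1+7/400) = 2387/2500 ≈ 0.954800
step 2 [2y] bond c/1=13/200: DF=(2149541/2000000 − 13/200·(0.954800))/(1+13/200) = 9509/10000 ≈ 0.950900
step 3 [3y] zero: DF = P = 9447/10000 ≈ 0.944700
step 4 [4y] swap r/1=683/37821: DF=(1 − 683/37821·(0.954800+0.950900+0.944700))/(1+683/37821) = 9317/10000 ≈ 0.931700
step 5 [5y] swap r/1=62/2751: DF=(1 − 62/2751·(0.954800+0.950900+0.944700+0.931700))/(1+62/2751) = 4473/5000 ≈ 0.894600
step 6 [6y] zero: DF = P = 1063/1250 ≈ 0.850400
step 7 [7y] bond c/1=11/400: DF=(2039849/2000000 − 11/400·(0.954800+0.950900+0.944700+0.931700+0.894600+0.850400))/(1+11/400) = 8447/10000 ≈ 0.844700

1 1 2387/2500
2 2 9509/10000
3 3 9447/10000
4 4 9317/10000
5 5 4473/5000
6 6 1063/1250
7 7 8447/10000
DF(7y) = 8447/10000 ≈ 0.844700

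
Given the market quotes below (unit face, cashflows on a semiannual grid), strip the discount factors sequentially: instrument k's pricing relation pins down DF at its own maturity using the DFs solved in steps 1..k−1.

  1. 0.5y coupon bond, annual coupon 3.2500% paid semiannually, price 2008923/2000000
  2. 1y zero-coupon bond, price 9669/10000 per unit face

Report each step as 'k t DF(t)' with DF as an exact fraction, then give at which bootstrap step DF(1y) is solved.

step 1 [0.5y] bond c/2=13/800: DF=(2008923/2000000 − 13/800·(0))/(1+13/800) = 2471/2500 ≈ 0.988400
step 2 [1y] zero: DF = P = 9669/10000 ≈ 0.966900

1 1/2 2471/2500
2 1 9669/10000
DF(1y) is solved at step 2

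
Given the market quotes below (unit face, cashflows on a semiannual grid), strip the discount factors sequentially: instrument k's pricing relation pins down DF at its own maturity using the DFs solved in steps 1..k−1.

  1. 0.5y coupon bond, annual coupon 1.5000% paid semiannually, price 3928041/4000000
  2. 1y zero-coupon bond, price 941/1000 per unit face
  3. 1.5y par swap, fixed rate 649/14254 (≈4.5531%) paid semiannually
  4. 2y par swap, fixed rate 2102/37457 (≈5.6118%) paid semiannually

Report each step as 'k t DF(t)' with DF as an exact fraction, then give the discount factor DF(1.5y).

1 1/2 9747/10000
2 1 941/1000
3 3/2 9351/10000
4 2 8949/10000
DF(1.5y) = 9351/10000 ≈ 0.935100

step 1 [0.5y] bond c/2=3/400: DF=(3928041/4000000 − 3/400·(0))/(1+3/400) = 9747/10000 ≈ 0.974700
step 2 [1y] zero: DF = P = 941/1000 ≈ 0.941000
step 3 [1.5y] swap r/2=649/28508: DF=(1 − 649/28508·(0.974700+0.941000))/(1+649/28508) = 9351/10000 ≈ 0.935100
step 4 [2y] swap r/2=1051/37457: DF=(1 − 1051/37457·(0.974700+0.941000+0.935100))/(1+1051/37457) = 8949/10000 ≈ 0.894900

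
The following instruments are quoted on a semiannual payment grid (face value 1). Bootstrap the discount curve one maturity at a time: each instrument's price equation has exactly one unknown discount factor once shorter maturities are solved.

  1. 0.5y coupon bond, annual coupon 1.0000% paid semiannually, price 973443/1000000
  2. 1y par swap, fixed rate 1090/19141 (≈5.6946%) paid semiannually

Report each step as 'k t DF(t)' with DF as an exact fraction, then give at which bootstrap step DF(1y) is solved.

step 1 [0.5y] bond c/2=1/200: DF=(973443/1000000 − 1/200·(0))/(1+1/200) = 4843/5000 ≈ 0.968600
step 2 [1y] swap r/2=545/19141: DF=(1 − 545/19141·(0.968600))/(1+545/19141) = 1891/2000 ≈ 0.945500

1 1/2 4843/5000
2 1 1891/2000
DF(1y) is solved at step 2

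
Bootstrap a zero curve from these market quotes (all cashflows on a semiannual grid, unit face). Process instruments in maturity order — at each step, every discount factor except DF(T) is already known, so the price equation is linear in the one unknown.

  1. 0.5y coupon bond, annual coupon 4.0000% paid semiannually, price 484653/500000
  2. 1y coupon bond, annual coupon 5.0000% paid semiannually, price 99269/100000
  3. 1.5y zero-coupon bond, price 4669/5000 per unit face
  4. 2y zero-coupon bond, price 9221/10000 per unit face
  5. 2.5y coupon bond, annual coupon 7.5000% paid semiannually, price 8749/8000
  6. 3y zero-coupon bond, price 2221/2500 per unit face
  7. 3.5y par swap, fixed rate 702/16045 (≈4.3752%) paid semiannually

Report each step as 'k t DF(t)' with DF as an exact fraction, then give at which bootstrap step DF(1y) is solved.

step 1 [0.5y] bond c/2=1/50: DF=(484653/500000 − 1/50·(0))/(1+1/50) = 9503/10000 ≈ 0.950300
step 2 [1y] bond c/2=1/40: DF=(99269/100000 − 1/40·(0.950300))/(1+1/40) = 9453/10000 ≈ 0.945300
step 3 [1.5y] zero: DF = P = 4669/5000 ≈ 0.933800
step 4 [2y] zero: DF = P = 9221/10000 ≈ 0.922100
step 5 [2.5y] bond c/2=3/80: DF=(8749/8000 − 3/80·(0.950300+0.945300+0.933800+0.922100))/(1+3/80) = 1837/2000 ≈ 0.918500
step 6 [3y] zero: DF = P = 2221/2500 ≈ 0.888400
step 7 [3.5y] swap r/2=351/16045: DF=(1 − 351/16045·(0.950300+0.945300+0.933800+0.922100+0.918500+0.888400))/(1+351/16045) = 2149/2500 ≈ 0.859600

1 1/2 9503/10000
2 1 9453/10000
3 3/2 4669/5000
4 2 9221/10000
5 5/2 1837/2000
6 3 2221/2500
7 7/2 2149/2500
DF(1y) is solved at step 2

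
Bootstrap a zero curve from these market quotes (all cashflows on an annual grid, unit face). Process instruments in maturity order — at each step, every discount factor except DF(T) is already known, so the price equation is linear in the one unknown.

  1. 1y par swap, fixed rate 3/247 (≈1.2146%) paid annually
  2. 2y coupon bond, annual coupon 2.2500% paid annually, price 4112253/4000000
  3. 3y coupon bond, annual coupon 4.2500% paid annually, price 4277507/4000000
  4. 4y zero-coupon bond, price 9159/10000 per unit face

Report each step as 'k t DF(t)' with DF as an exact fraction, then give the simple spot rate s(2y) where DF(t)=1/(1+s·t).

step 1 [1y] swap r/1=3/247: DF=(1 − 3/247·(0))/(1+3/247) = 247/250 ≈ 0.988000
step 2 [2y] bond c/1=9/400: DF=(4112253/4000000 − 9/400·(0.988000))/(1+9/400) = 9837/10000 ≈ 0.983700
step 3 [3y] bond c/1=17/400: DF=(4277507/4000000 − 17/400·(0.988000+0.983700))/(1+17/400) = 4727/5000 ≈ 0.945400
step 4 [4y] zero: DF = P = 9159/10000 ≈ 0.915900

1 1 247/250
2 2 9837/10000
3 3 4727/5000
4 4 9159/10000
s(2y) = (1/(9837/10000) − 1)/(2) = 163/19674 ≈ 0.8285%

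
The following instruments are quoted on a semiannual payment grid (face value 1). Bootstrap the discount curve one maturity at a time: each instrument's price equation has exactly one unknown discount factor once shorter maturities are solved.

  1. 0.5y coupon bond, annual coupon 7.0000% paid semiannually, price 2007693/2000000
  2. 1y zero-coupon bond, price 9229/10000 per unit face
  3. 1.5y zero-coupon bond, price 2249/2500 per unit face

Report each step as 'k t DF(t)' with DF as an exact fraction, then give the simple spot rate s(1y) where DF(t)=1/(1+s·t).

step 1 [0.5y] bond c/2=7/200: DF=(2007693/2000000 − 7/200·(0))/(1+7/200) = 9699/10000 ≈ 0.969900
step 2 [1y] zero: DF = P = 9229/10000 ≈ 0.922900
step 3 [1.5y] zero: DF = P = 2249/2500 ≈ 0.899600

1 1/2 9699/10000
2 1 9229/10000
3 3/2 2249/2500
s(1y) = (1/(9229/10000) − 1)/(1) = 771/9229 ≈ 8.3541%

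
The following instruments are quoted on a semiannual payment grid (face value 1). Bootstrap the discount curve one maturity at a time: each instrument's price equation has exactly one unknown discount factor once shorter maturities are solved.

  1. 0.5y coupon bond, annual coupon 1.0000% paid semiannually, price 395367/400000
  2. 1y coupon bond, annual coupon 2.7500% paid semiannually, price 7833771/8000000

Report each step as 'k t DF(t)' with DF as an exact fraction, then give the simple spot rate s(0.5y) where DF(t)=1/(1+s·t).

1 1/2 1967/2000
2 1 4763/5000
s(0.5y) = (1/(1967/2000) − 1)/(1/2) = 66/1967 ≈ 3.3554%

step 1 [0.5y] bond c/2=1/200: DF=(395367/400000 − 1/200·(0))/(1+1/200) = 1967/2000 ≈ 0.983500
step 2 [1y] bond c/2=11/800: DF=(7833771/8000000 − 11/800·(0.983500))/(1+11/800) = 4763/5000 ≈ 0.952600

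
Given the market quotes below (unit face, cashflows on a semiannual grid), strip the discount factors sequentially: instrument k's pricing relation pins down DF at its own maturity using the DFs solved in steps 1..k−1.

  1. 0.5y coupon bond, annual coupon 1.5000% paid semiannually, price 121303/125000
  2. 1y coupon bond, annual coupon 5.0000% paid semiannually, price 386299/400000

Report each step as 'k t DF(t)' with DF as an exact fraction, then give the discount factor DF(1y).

step 1 [0.5y] bond c/2=3/400: DF=(121303/125000 − 3/400·(0))/(1+3/400) = 602/625 ≈ 0.963200
step 2 [1y] bond c/2=1/40: DF=(386299/400000 − 1/40·(0.963200))/(1+1/40) = 9187/10000 ≈ 0.918700

1 1/2 602/625
2 1 9187/10000
DF(1y) = 9187/10000 ≈ 0.918700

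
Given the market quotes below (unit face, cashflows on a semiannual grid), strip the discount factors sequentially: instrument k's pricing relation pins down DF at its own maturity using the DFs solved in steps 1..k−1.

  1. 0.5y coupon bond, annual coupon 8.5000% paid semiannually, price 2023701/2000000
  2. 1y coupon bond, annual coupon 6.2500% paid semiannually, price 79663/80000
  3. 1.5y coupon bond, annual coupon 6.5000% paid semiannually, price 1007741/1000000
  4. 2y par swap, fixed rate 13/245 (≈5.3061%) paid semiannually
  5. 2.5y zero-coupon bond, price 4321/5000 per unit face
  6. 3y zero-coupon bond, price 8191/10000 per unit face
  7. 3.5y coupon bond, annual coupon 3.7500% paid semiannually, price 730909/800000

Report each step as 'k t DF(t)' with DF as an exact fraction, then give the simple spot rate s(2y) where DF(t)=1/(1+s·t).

step 1 [0.5y] bond c/2=17/400: DF=(2023701/2000000 − 17/400·(0))/(1+17/400) = 4853/5000 ≈ 0.970600
step 2 [1y] bond c/2=1/32: DF=(79663/80000 − 1/32·(0.970600))/(1+1/32) = 4681/5000 ≈ 0.936200
step 3 [1.5y] bond c/2=13/400: DF=(1007741/1000000 − 13/400·(0.970600+0.936200))/(1+13/400) = 229/250 ≈ 0.916000
step 4 [2y] swap r/2=13/490: DF=(1 − 13/490·(0.970600+0.936200+0.916000))/(1+13/490) = 2253/2500 ≈ 0.901200
step 5 [2.5y] zero: DF = P = 4321/5000 ≈ 0.864200
step 6 [3y] zero: DF = P = 8191/10000 ≈ 0.819100
step 7 [3.5y] bond c/2=3/160: DF=(730909/800000 − 3/160·(0.970600+0.936200+0.916000+0.901200+0.864200+0.819100))/(1+3/160) = 7973/10000 ≈ 0.797300

1 1/2 4853/5000
2 1 4681/5000
3 3/2 229/250
4 2 2253/2500
5 5/2 4321/5000
6 3 8191/10000
7 7/2 7973/10000
s(2y) = (1/(2253/2500) − 1)/(2) = 247/4506 ≈ 5.4816%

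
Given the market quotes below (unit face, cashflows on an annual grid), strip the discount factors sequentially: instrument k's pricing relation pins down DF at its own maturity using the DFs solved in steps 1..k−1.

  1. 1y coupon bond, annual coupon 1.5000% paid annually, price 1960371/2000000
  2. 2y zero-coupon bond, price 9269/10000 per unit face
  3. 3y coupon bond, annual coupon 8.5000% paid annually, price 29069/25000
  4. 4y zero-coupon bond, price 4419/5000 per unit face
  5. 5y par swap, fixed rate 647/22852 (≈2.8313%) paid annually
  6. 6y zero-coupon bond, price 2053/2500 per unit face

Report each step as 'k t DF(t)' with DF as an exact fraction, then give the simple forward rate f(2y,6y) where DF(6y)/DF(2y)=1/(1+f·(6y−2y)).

1 1 9657/10000
2 2 9269/10000
3 3 4617/5000
4 4 4419/5000
5 5 4353/5000
6 6 2053/2500
f(2y,6y) = ((9269/10000)/(2053/2500) − 1)/(4) = 1057/32848 ≈ 3.2179%

step 1 [1y] bond c/1=3/200: DF=(1960371/2000000 − 3/200·(0))/(1+3/200) = 9657/10000 ≈ 0.965700
step 2 [2y] zero: DF = P = 9269/10000 ≈ 0.926900
step 3 [3y] bond c/1=17/200: DF=(29069/25000 − 17/200·(0.965700+0.926900))/(1+17/200) = 4617/5000 ≈ 0.923400
step 4 [4y] zero: DF = P = 4419/5000 ≈ 0.883800
step 5 [5y] swap r/1=647/22852: DF=(1 − 647/22852·(0.965700+0.926900+0.923400+0.883800))/(1+647/22852) = 4353/5000 ≈ 0.870600
step 6 [6y] zero: DF = P = 2053/2500 ≈ 0.821200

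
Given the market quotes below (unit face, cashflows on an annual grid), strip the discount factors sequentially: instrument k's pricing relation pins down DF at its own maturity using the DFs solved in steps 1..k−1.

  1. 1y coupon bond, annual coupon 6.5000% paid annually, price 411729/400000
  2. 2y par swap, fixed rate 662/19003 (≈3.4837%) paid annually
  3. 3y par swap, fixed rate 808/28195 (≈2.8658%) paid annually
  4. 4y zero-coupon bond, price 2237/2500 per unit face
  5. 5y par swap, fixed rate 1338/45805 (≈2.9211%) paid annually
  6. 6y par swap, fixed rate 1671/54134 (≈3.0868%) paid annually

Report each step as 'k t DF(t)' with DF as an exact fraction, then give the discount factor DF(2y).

step 1 [1y] bond c/1=13/200: DF=(411729/400000 − 13/200·(0))/(1+13/200) = 1933/2000 ≈ 0.966500
step 2 [2y] swap r/1=662/19003: DF=(1 − 662/19003·(0.966500))/(1+662/19003) = 4669/5000 ≈ 0.933800
step 3 [3y] swap r/1=808/28195: DF=(1 − 808/28195·(0.966500+0.933800))/(1+808/28195) = 1149/1250 ≈ 0.919200
step 4 [4y] zero: DF = P = 2237/2500 ≈ 0.894800
step 5 [5y] swap r/1=1338/45805: DF=(1 − 1338/45805·(0.966500+0.933800+0.919200+0.894800))/(1+1338/45805) = 4331/5000 ≈ 0.866200
step 6 [6y] swap r/1=1671/54134: DF=(1 − 1671/54134·(0.966500+0.933800+0.919200+0.894800+0.866200))/(1+1671/54134) = 8329/10000 ≈ 0.832900

1 1 1933/2000
2 2 4669/5000
3 3 1149/1250
4 4 2237/2500
5 5 4331/5000
6 6 8329/10000
DF(2y) = 4669/5000 ≈ 0.933800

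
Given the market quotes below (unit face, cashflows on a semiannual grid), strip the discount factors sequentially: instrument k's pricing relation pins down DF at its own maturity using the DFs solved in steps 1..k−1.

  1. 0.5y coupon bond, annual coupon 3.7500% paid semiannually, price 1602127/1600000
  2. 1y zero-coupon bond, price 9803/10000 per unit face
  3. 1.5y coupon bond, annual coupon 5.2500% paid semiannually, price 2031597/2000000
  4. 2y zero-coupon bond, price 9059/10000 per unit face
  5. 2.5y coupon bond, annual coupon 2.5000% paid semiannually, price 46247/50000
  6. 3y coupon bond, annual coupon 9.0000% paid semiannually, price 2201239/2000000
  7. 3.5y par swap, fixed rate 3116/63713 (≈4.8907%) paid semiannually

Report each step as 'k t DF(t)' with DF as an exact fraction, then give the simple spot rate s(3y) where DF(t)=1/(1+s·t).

step 1 [0.5y] bond c/2=3/160: DF=(1602127/1600000 − 3/160·(0))/(1+3/160) = 9829/10000 ≈ 0.982900
step 2 [1y] zero: DF = P = 9803/10000 ≈ 0.980300
step 3 [1.5y] bond c/2=21/800: DF=(2031597/2000000 − 21/800·(0.982900+0.980300))/(1+21/800) = 2349/2500 ≈ 0.939600
step 4 [2y] zero: DF = P = 9059/10000 ≈ 0.905900
step 5 [2.5y] bond c/2=1/80: DF=(46247/50000 − 1/80·(0.982900+0.980300+0.939600+0.905900))/(1+1/80) = 1733/2000 ≈ 0.866500
step 6 [3y] bond c/2=9/200: DF=(2201239/2000000 − 9/200·(0.982900+0.980300+0.939600+0.905900+0.866500))/(1+9/200) = 8519/10000 ≈ 0.851900
step 7 [3.5y] swap r/2=1558/63713: DF=(1 − 1558/63713·(0.982900+0.980300+0.939600+0.905900+0.866500+0.851900))/(1+1558/63713) = 4221/5000 ≈ 0.844200

1 1/2 9829/10000
2 1 9803/10000
3 3/2 2349/2500
4 2 9059/10000
5 5/2 1733/2000
6 3 8519/10000
7 7/2 4221/5000
s(3y) = (1/(8519/10000) − 1)/(3) = 1481/25557 ≈ 5.7949%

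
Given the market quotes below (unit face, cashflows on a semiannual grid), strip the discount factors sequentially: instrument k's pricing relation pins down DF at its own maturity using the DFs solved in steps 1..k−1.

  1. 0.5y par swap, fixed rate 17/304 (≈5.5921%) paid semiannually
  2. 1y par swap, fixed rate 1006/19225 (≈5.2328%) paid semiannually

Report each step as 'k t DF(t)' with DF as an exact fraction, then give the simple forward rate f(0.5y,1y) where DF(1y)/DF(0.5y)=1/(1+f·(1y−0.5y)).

1 1/2 608/625
2 1 9497/10000
f(0.5y,1y) = ((608/625)/(9497/10000) − 1)/(1/2) = 462/9497 ≈ 4.8647%

step 1 [0.5y] swap r/2=17/608: DF=(1 − 17/608·(0))/(1+17/608) = 608/625 ≈ 0.972800
step 2 [1y] swap r/2=503/19225: DF=(1 − 503/19225·(0.972800))/(1+503/19225) = 9497/10000 ≈ 0.949700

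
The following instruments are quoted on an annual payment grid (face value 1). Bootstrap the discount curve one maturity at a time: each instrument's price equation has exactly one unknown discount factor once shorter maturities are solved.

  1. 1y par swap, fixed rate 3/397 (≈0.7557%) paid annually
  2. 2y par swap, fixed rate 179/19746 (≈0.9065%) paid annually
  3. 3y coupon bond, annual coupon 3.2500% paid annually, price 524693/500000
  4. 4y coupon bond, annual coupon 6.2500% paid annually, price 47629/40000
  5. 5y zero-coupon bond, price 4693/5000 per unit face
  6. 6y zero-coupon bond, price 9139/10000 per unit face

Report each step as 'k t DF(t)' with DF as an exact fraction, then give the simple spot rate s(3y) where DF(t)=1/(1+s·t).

step 1 [1y] swap r/1=3/397: DF=(1 − 3/397·(0))/(1+3/397) = 397/400 ≈ 0.992500
step 2 [2y] swap r/1=179/19746: DF=(1 − 179/19746·(0.992500))/(1+179/19746) = 9821/10000 ≈ 0.982100
step 3 [3y] bond c/1=13/400: DF=(524693/500000 − 13/400·(0.992500+0.982100))/(1+13/400) = 4771/5000 ≈ 0.954200
step 4 [4y] bond c/1=1/16: DF=(47629/40000 − 1/16·(0.992500+0.982100+0.954200))/(1+1/16) = 2371/2500 ≈ 0.948400
step 5 [5y] zero: DF = P = 4693/5000 ≈ 0.938600
step 6 [6y] zero: DF = P = 9139/10000 ≈ 0.913900

1 1 397/400
2 2 9821/10000
3 3 4771/5000
4 4 2371/2500
5 5 4693/5000
6 6 9139/10000
s(3y) = (1/(4771/5000) − 1)/(3) = 229/14313 ≈ 1.5999%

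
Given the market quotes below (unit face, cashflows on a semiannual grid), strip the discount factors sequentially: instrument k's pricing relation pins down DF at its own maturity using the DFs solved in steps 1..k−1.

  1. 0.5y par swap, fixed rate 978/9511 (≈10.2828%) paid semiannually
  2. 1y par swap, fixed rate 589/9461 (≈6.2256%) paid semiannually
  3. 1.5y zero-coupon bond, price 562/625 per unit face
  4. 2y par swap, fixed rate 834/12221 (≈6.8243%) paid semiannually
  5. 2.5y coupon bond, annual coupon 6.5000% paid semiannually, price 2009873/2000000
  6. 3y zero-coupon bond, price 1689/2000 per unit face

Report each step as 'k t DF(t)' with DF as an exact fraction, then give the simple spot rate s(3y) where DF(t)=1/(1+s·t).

1 1/2 9511/10000
2 1 9411/10000
3 3/2 562/625
4 2 8749/10000
5 5/2 8579/10000
6 3 1689/2000
s(3y) = (1/(1689/2000) − 1)/(3) = 311/5067 ≈ 6.1378%

step 1 [0.5y] swap r/2=489/9511: DF=(1 − 489/9511·(0))/(1+489/9511) = 9511/10000 ≈ 0.951100
step 2 [1y] swap r/2=589/18922: DF=(1 − 589/18922·(0.951100))/(1+589/18922) = 9411/10000 ≈ 0.941100
step 3 [1.5y] zero: DF = P = 562/625 ≈ 0.899200
step 4 [2y] swap r/2=417/12221: DF=(1 − 417/12221·(0.951100+0.941100+0.899200))/(1+417/12221) = 8749/10000 ≈ 0.874900
step 5 [2.5y] bond c/2=13/400: DF=(2009873/2000000 − 13/400·(0.951100+0.941100+0.899200+0.874900))/(1+13/400) = 8579/10000 ≈ 0.857900
step 6 [3y] zero: DF = P = 1689/2000 ≈ 0.844500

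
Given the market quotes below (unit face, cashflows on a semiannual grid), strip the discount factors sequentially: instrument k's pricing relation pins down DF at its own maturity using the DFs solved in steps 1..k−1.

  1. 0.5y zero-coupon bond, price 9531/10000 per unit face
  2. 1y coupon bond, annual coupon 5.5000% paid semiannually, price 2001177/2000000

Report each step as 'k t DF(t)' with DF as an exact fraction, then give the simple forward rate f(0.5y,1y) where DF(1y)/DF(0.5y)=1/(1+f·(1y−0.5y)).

1 1/2 9531/10000
2 1 9483/10000
f(0.5y,1y) = ((9531/10000)/(9483/10000) − 1)/(1/2) = 32/3161 ≈ 1.0123%

step 1 [0.5y] zero: DF = P = 9531/10000 ≈ 0.953100
step 2 [1y] bond c/2=11/400: DF=(2001177/2000000 − 11/400·(0.953100))/(1+11/400) = 9483/10000 ≈ 0.948300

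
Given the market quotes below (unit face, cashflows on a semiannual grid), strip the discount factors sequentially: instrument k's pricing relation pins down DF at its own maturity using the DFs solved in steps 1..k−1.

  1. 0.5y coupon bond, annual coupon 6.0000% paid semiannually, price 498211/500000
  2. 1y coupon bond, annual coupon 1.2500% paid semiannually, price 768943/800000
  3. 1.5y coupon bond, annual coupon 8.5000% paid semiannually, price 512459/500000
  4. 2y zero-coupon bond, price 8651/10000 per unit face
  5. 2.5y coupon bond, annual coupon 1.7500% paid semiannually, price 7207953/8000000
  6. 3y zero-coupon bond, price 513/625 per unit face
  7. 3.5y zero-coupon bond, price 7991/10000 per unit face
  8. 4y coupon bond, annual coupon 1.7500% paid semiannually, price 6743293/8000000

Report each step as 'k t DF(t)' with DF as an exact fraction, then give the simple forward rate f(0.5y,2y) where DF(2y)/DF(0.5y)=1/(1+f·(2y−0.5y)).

1 1/2 4837/5000
2 1 2373/2500
3 3/2 181/200
4 2 8651/10000
5 5/2 2153/2500
6 3 513/625
7 7/2 7991/10000
8 4 7821/10000
f(0.5y,2y) = ((4837/5000)/(8651/10000) − 1)/(3/2) = 682/8651 ≈ 7.8835%

step 1 [0.5y] bond c/2=3/100: DF=(498211/500000 − 3/100·(0))/(1+3/100) = 4837/5000 ≈ 0.967400
step 2 [1y] bond c/2=1/160: DF=(768943/800000 − 1/160·(0.967400))/(1+1/160) = 2373/2500 ≈ 0.949200
step 3 [1.5y] bond c/2=17/400: DF=(512459/500000 − 17/400·(0.967400+0.949200))/(1+17/400) = 181/200 ≈ 0.905000
step 4 [2y] zero: DF = P = 8651/10000 ≈ 0.865100
step 5 [2.5y] bond c/2=7/800: DF=(7207953/8000000 − 7/800·(0.967400+0.949200+0.905000+0.865100))/(1+7/800) = 2153/2500 ≈ 0.861200
step 6 [3y] zero: DF = P = 513/625 ≈ 0.820800
step 7 [3.5y] zero: DF = P = 7991/10000 ≈ 0.799100
step 8 [4y] bond c/2=7/800: DF=(6743293/8000000 − 7/800·(0.967400+0.949200+0.905000+0.865100+0.861200+0.820800+0.799100))/(1+7/800) = 7821/10000 ≈ 0.782100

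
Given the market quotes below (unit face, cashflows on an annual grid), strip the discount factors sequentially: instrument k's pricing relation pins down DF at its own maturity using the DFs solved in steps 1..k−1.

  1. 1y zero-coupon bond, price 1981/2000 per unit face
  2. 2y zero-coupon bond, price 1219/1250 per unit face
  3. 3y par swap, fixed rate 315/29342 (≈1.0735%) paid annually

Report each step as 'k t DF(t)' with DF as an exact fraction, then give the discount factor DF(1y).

step 1 [1y] zero: DF = P = 1981/2000 ≈ 0.990500
step 2 [2y] zero: DF = P = 1219/1250 ≈ 0.975200
step 3 [3y] swap r/1=315/29342: DF=(1 − 315/29342·(0.990500+0.975200))/(1+315/29342) = 1937/2000 ≈ 0.968500

1 1 1981/2000
2 2 1219/1250
3 3 1937/2000
DF(1y) = 1981/2000 ≈ 0.990500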